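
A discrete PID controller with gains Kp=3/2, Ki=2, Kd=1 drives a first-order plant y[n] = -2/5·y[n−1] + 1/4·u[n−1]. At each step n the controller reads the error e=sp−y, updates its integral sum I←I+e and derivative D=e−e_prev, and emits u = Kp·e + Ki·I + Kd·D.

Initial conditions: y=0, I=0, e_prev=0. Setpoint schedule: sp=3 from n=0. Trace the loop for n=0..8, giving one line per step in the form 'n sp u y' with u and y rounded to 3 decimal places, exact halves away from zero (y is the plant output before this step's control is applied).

0 3 13.500 0.000
1 3 1.313 3.375
2 3 23.723 -1.022
3 3 -5.756 6.340
4 3 41.341 -3.975
5 3 -26.574 11.925
6 3 76.501 -11.414
7 3 -75.981 23.691
8 3 152.472 -28.471

(exact arithmetic carried between steps; '≈' marks a value shown rounded to 6 d.p. or computed from one; I and e_prev carry over from the previous line; the table rounds u and y to 3 d.p., halves away from zero)
n=0: y=0, sp=3, e=sp−y=3; I=3, D=e−e_prev=3; u=3/2·3+2·3+1·3=13.5; next y=-2/5·0+1/4·13.5=3.375
n=1: y=3.375, sp=3, e=sp−y=-0.375; I=2.625, D=e−e_prev=-3.375; u=3/2·(-0.375)+2·2.625+1·(-3.375)=1.3125; next y=-2/5·3.375+1/4·1.3125=-1.021875
n=2: y=-1.021875, sp=3, e=sp−y=4.021875; I=6.646875, D=e−e_prev=4.396875; u=3/2·4.021875+2·6.646875+1·4.396875≈23.723438; next y=-2/5·(-1.021875)+1/4·23.723438≈6.339609
n=3: y≈6.339609, sp=3, e=sp−y≈-3.339609; I≈3.307266, D=e−e_prev≈-7.361484; u=3/2·(-3.339609)+2·3.307266+1·(-7.361484)≈-5.756367; next y=-2/5·6.339609+1/4·(-5.756367)≈-3.974936
n=4: y≈-3.974936, sp=3, e=sp−y≈6.974936; I≈10.282201, D=e−e_prev≈10.314545; u=3/2·6.974936+2·10.282201+1·10.314545≈41.341351; next y=-2/5·(-3.974936)+1/4·41.341351≈11.925312
n=5: y≈11.925312, sp=3, e=sp−y≈-8.925312; I≈1.356889, D=e−e_prev≈-15.900247; u=3/2·(-8.925312)+2·1.356889+1·(-15.900247)≈-26.574437; next y=-2/5·11.925312+1/4·(-26.574437)≈-11.413734
n=6: y≈-11.413734, sp=3, e=sp−y≈14.413734; I≈15.770623, D=e−e_prev≈23.339046; u=3/2·14.413734+2·15.770623+1·23.339046≈76.500893; next y=-2/5·(-11.413734)+1/4·76.500893≈23.690717
n=7: y≈23.690717, sp=3, e=sp−y≈-20.690717; I≈-4.920094, D=e−e_prev≈-35.104451; u=3/2·(-20.690717)+2·(-4.920094)+1·(-35.104451)≈-75.980713; next y=-2/5·23.690717+1/4·(-75.980713)≈-28.471465
n=8: y≈-28.471465, sp=3, e=sp−y≈31.471465; I≈26.551371, D=e−e_prev≈52.162182; u=3/2·31.471465+2·26.551371+1·52.162182≈152.472122; next y=-2/5·(-28.471465)+1/4·152.472122≈49.506617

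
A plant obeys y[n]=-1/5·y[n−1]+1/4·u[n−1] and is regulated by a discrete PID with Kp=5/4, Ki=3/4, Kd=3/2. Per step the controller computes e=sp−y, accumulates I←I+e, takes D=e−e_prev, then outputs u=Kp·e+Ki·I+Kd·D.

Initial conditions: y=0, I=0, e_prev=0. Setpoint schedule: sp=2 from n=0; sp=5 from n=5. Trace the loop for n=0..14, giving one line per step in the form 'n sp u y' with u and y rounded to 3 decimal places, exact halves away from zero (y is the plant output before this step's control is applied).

(exact arithmetic carried between steps; '≈' marks a value shown rounded to 6 d.p. or computed from one; I and e_prev carry over from the previous line; the table rounds u and y to 3 d.p., halves away from zero)
n=0: y=0, sp=2, e=sp−y=2; I=2, D=e−e_prev=2; u=5/4·2+3/4·2+3/2·2=7; next y=-1/5·0+1/4·7=1.75
n=1: y=1.75, sp=2, e=sp−y=0.25; I=2.25, D=e−e_prev=-1.75; u=5/4·0.25+3/4·2.25+3/2·(-1.75)=-0.625; next y=-1/5·1.75+1/4·(-0.625)=-0.50625
n=2: y=-0.50625, sp=2, e=sp−y=2.50625; I=4.75625, D=e−e_prev=2.25625; u=5/4·2.50625+3/4·4.75625+3/2·2.25625=10.084375; next y=-1/5·(-0.50625)+1/4·10.084375≈2.622344
n=3: y≈2.622344, sp=2, e=sp−y≈-0.622344; I≈4.133906, D=e−e_prev≈-3.128594; u=5/4·(-0.622344)+3/4·4.133906+3/2·(-3.128594)≈-2.370391; next y=-1/5·2.622344+1/4·(-2.370391)≈-1.117066
n=4: y≈-1.117066, sp=2, e=sp−y≈3.117066; I≈7.250973, D=e−e_prev≈3.739410; u=5/4·3.117066+3/4·7.250973+3/2·3.739410≈14.943678; next y=-1/5·(-1.117066)+1/4·14.943678≈3.959333
n=5: y≈3.959333, sp=5, e=sp−y≈1.040667; I≈8.291640, D=e−e_prev≈-2.076399; u=5/4·1.040667+3/4·8.291640+3/2·(-2.076399)≈4.404965; next y=-1/5·3.959333+1/4·4.404965≈0.309375
n=6: y≈0.309375, sp=5, e=sp−y≈4.690625; I≈12.982265, D=e−e_prev≈3.649958; u=5/4·4.690625+3/4·12.982265+3/2·3.649958≈21.074917; next y=-1/5·0.309375+1/4·21.074917≈5.206854
n=7: y≈5.206854, sp=5, e=sp−y≈-0.206854; I≈12.775411, D=e−e_prev≈-4.897480; u=5/4·(-0.206854)+3/4·12.775411+3/2·(-4.897480)≈1.976771; next y=-1/5·5.206854+1/4·1.976771≈-0.547178
n=8: y≈-0.547178, sp=5, e=sp−y≈5.547178; I≈18.322589, D=e−e_prev≈5.754033; u=5/4·5.547178+3/4·18.322589+3/2·5.754033≈29.306963; next y=-1/5·(-0.547178)+1/4·29.306963≈7.436176
n=9: y≈7.436176, sp=5, e=sp−y≈-2.436176; I≈15.886413, D=e−e_prev≈-7.983355; u=5/4·(-2.436176)+3/4·15.886413+3/2·(-7.983355)≈-3.105443; next y=-1/5·7.436176+1/4·(-3.105443)≈-2.263596
n=10: y≈-2.263596, sp=5, e=sp−y≈7.263596; I≈23.150009, D=e−e_prev≈9.699772; u=5/4·7.263596+3/4·23.150009+3/2·9.699772≈40.991660; next y=-1/5·(-2.263596)+1/4·40.991660≈10.700634
n=11: y≈10.700634, sp=5, e=sp−y≈-5.700634; I≈17.449374, D=e−e_prev≈-12.964230; u=5/4·(-5.700634)+3/4·17.449374+3/2·(-12.964230)≈-13.485107; next y=-1/5·10.700634+1/4·(-13.485107)≈-5.511404
n=12: y≈-5.511404, sp=5, e=sp−y≈10.511404; I≈27.960778, D=e−e_prev≈16.212038; u=5/4·10.511404+3/4·27.960778+3/2·16.212038≈58.427895; next y=-1/5·(-5.511404)+1/4·58.427895≈15.709255
n=13: y≈15.709255, sp=5, e=sp−y≈-10.709255; I≈17.251524, D=e−e_prev≈-21.220658; u=5/4·(-10.709255)+3/4·17.251524+3/2·(-21.220658)≈-32.278913; next y=-1/5·15.709255+1/4·(-32.278913)≈-11.211579
n=14: y≈-11.211579, sp=5, e=sp−y≈16.211579; I≈33.463103, D=e−e_prev≈26.920834; u=5/4·16.211579+3/4·33.463103+3/2·26.920834≈85.743051; next y=-1/5·(-11.211579)+1/4·85.743051≈23.678079

0 2 7.000 0.000
1 2 -0.625 1.750
2 2 10.084 -0.506
3 2 -2.370 2.622
4 2 14.944 -1.117
5 5 4.405 3.959
6 5 21.075 0.309
7 5 1.977 5.207
8 5 29.307 -0.547
9 5 -3.105 7.436
10 5 40.992 -2.264
11 5 -13.485 10.701
12 5 58.428 -5.511
13 5 -32.279 15.709
14 5 85.743 -11.212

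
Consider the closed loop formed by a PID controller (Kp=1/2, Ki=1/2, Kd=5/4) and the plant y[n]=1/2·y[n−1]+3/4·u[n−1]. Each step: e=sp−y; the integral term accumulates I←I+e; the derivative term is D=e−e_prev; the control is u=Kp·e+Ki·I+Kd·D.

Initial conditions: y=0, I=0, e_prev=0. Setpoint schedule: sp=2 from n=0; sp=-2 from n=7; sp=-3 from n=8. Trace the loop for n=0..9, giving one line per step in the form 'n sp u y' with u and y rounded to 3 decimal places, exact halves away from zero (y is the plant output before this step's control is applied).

0 2 4.500 0.000
1 2 -4.594 3.375
2 2 10.486 -1.758
3 2 -13.724 6.986
4 2 25.731 -6.800
5 2 -38.172 15.898
6 2 65.553 -20.680
7 -2 -111.716 38.824
8 -3 177.201 -64.375
9 -3 -291.308 100.713

(exact arithmetic carried between steps; '≈' marks a value shown rounded to 6 d.p. or computed from one; I and e_prev carry over from the previous line; the table rounds u and y to 3 d.p., halves away from zero)
n=0: y=0, sp=2, e=sp−y=2; I=2, D=e−e_prev=2; u=1/2·2+1/2·2+5/4·2=4.5; next y=1/2·0+3/4·4.5=3.375
n=1: y=3.375, sp=2, e=sp−y=-1.375; I=0.625, D=e−e_prev=-3.375; u=1/2·(-1.375)+1/2·0.625+5/4·(-3.375)=-4.59375; next y=1/2·3.375+3/4·(-4.59375)≈-1.757813
n=2: y≈-1.757813, sp=2, e=sp−y≈3.757813; I≈4.382813, D=e−e_prev≈5.132813; u=1/2·3.757813+1/2·4.382813+5/4·5.132813≈10.486328; next y=1/2·(-1.757813)+3/4·10.486328≈6.985840
n=3: y≈6.985840, sp=2, e=sp−y≈-4.985840; I≈-0.603027, D=e−e_prev≈-8.743652; u=1/2·(-4.985840)+1/2·(-0.603027)+5/4·(-8.743652)≈-13.723999; next y=1/2·6.985840+3/4·(-13.723999)≈-6.800079
n=4: y≈-6.800079, sp=2, e=sp−y≈8.800079; I≈8.197052, D=e−e_prev≈13.785919; u=1/2·8.800079+1/2·8.197052+5/4·13.785919≈25.730965; next y=1/2·(-6.800079)+3/4·25.730965≈15.898184
n=5: y≈15.898184, sp=2, e=sp−y≈-13.898184; I≈-5.701132, D=e−e_prev≈-22.698263; u=1/2·(-13.898184)+1/2·(-5.701132)+5/4·(-22.698263)≈-38.172487; next y=1/2·15.898184+3/4·(-38.172487)≈-20.680273
n=6: y≈-20.680273, sp=2, e=sp−y≈22.680273; I≈16.979141, D=e−e_prev≈36.578457; u=1/2·22.680273+1/2·16.979141+5/4·36.578457≈65.552779; next y=1/2·(-20.680273)+3/4·65.552779≈38.824447
n=7: y≈38.824447, sp=-2, e=sp−y≈-40.824447; I≈-23.845306, D=e−e_prev≈-63.504720; u=1/2·(-40.824447)+1/2·(-23.845306)+5/4·(-63.504720)≈-111.715777; next y=1/2·38.824447+3/4·(-111.715777)≈-64.374609
n=8: y≈-64.374609, sp=-3, e=sp−y≈61.374609; I≈37.529303, D=e−e_prev≈102.199057; u=1/2·61.374609+1/2·37.529303+5/4·102.199057≈177.200777; next y=1/2·(-64.374609)+3/4·177.200777≈100.713278
n=9: y≈100.713278, sp=-3, e=sp−y≈-103.713278; I≈-66.183975, D=e−e_prev≈-165.087887; u=1/2·(-103.713278)+1/2·(-66.183975)+5/4·(-165.087887)≈-291.308486; next y=1/2·100.713278+3/4·(-291.308486)≈-168.124725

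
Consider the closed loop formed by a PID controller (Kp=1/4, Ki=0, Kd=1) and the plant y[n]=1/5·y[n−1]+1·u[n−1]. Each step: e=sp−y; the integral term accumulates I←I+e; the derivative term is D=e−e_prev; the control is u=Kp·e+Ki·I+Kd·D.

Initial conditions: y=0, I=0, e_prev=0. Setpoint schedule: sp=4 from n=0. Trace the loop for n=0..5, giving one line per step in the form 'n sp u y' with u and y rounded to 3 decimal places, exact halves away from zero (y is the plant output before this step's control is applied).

0 4 5.000 0.000
1 4 -5.250 5.000
2 4 11.313 -4.250
3 4 -16.328 10.463
4 4 29.257 -14.236
5 4 -46.248 26.410

(exact arithmetic carried between steps; '≈' marks a value shown rounded to 6 d.p. or computed from one; I and e_prev carry over from the previous line; the table rounds u and y to 3 d.p., halves away from zero)
n=0: y=0, sp=4, e=sp−y=4; I=4, D=e−e_prev=4; u=1/4·4+0·4+1·4=5; next y=1/5·0+1·5=5
n=1: y=5, sp=4, e=sp−y=-1; I=3, D=e−e_prev=-5; u=1/4·(-1)+0·3+1·(-5)=-5.25; next y=1/5·5+1·(-5.25)=-4.25
n=2: y=-4.25, sp=4, e=sp−y=8.25; I=11.25, D=e−e_prev=9.25; u=1/4·8.25+0·11.25+1·9.25=11.3125; next y=1/5·(-4.25)+1·11.3125=10.4625
n=3: y=10.4625, sp=4, e=sp−y=-6.4625; I=4.7875, D=e−e_prev=-14.7125; u=1/4·(-6.4625)+0·4.7875+1·(-14.7125)=-16.328125; next y=1/5·10.4625+1·(-16.328125)=-14.235625
n=4: y=-14.235625, sp=4, e=sp−y=18.235625; I=23.023125, D=e−e_prev=24.698125; u=1/4·18.235625+0·23.023125+1·24.698125≈29.257031; next y=1/5·(-14.235625)+1·29.257031≈26.409906
n=5: y≈26.409906, sp=4, e=sp−y≈-22.409906; I≈0.613219, D=e−e_prev≈-40.645531; u=1/4·(-22.409906)+0·0.613219+1·(-40.645531)≈-46.248008; next y=1/5·26.409906+1·(-46.248008)≈-40.966027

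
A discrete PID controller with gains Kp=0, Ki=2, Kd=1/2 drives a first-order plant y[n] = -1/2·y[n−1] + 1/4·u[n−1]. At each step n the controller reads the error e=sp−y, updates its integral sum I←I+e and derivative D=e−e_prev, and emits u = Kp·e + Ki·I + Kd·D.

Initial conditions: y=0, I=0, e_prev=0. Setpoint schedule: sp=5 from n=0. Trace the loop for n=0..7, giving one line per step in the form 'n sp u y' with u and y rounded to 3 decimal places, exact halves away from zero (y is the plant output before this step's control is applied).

0 5 12.500 0.000
1 5 12.188 3.125
2 5 21.602 1.484
3 5 19.878 4.658
4 5 27.193 2.640
5 5 23.809 5.478
6 5 29.934 3.213
7 5 25.716 5.877

(exact arithmetic carried between steps; '≈' marks a value shown rounded to 6 d.p. or computed from one; I and e_prev carry over from the previous line; the table rounds u and y to 3 d.p., halves away from zero)
n=0: y=0, sp=5, e=sp−y=5; I=5, D=e−e_prev=5; u=0·5+2·5+1/2·5=12.5; next y=-1/2·0+1/4·12.5=3.125
n=1: y=3.125, sp=5, e=sp−y=1.875; I=6.875, D=e−e_prev=-3.125; u=0·1.875+2·6.875+1/2·(-3.125)=12.1875; next y=-1/2·3.125+1/4·12.1875=1.484375
n=2: y=1.484375, sp=5, e=sp−y=3.515625; I=10.390625, D=e−e_prev=1.640625; u=0·3.515625+2·10.390625+1/2·1.640625≈21.601563; next y=-1/2·1.484375+1/4·21.601563≈4.658203
n=3: y≈4.658203, sp=5, e=sp−y≈0.341797; I≈10.732422, D=e−e_prev≈-3.173828; u=0·0.341797+2·10.732422+1/2·(-3.173828)≈19.877930; next y=-1/2·4.658203+1/4·19.877930≈2.640381
n=4: y≈2.640381, sp=5, e=sp−y≈2.359619; I≈13.092041, D=e−e_prev≈2.017822; u=0·2.359619+2·13.092041+1/2·2.017822≈27.192993; next y=-1/2·2.640381+1/4·27.192993≈5.478058
n=5: y≈5.478058, sp=5, e=sp−y≈-0.478058; I≈12.613983, D=e−e_prev≈-2.837677; u=0·(-0.478058)+2·12.613983+1/2·(-2.837677)≈23.809128; next y=-1/2·5.478058+1/4·23.809128≈3.213253
n=6: y≈3.213253, sp=5, e=sp−y≈1.786747; I≈14.400730, D=e−e_prev≈2.264805; u=0·1.786747+2·14.400730+1/2·2.264805≈29.933863; next y=-1/2·3.213253+1/4·29.933863≈5.876839
n=7: y≈5.876839, sp=5, e=sp−y≈-0.876839; I≈13.523891, D=e−e_prev≈-2.663586; u=0·(-0.876839)+2·13.523891+1/2·(-2.663586)≈25.715989; next y=-1/2·5.876839+1/4·25.715989≈3.490578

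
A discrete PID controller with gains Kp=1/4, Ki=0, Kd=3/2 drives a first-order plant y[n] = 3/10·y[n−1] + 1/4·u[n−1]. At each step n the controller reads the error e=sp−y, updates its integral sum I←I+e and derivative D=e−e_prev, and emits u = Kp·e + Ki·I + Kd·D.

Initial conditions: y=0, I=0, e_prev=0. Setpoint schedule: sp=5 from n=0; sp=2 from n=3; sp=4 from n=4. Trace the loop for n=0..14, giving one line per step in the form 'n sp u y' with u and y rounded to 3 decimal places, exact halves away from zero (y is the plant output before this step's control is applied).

(exact arithmetic carried between steps; '≈' marks a value shown rounded to 6 d.p. or computed from one; I and e_prev carry over from the previous line; the table rounds u and y to 3 d.p., halves away from zero)
n=0: y=0, sp=5, e=sp−y=5; I=5, D=e−e_prev=5; u=1/4·5+0·5+3/2·5=8.75; next y=3/10·0+1/4·8.75=2.1875
n=1: y=2.1875, sp=5, e=sp−y=2.8125; I=7.8125, D=e−e_prev=-2.1875; u=1/4·2.8125+0·7.8125+3/2·(-2.1875)=-2.578125; next y=3/10·2.1875+1/4·(-2.578125)≈0.011719
n=2: y≈0.011719, sp=5, e=sp−y≈4.988281; I≈12.800781, D=e−e_prev≈2.175781; u=1/4·4.988281+0·12.800781+3/2·2.175781≈4.510742; next y=3/10·0.011719+1/4·4.510742≈1.131201
n=3: y≈1.131201, sp=2, e=sp−y≈0.868799; I≈13.669580, D=e−e_prev≈-4.119482; u=1/4·0.868799+0·13.669580+3/2·(-4.119482)≈-5.962024; next y=3/10·1.131201+1/4·(-5.962024)≈-1.151146
n=4: y≈-1.151146, sp=4, e=sp−y≈5.151146; I≈18.820726, D=e−e_prev≈4.282347; u=1/4·5.151146+0·18.820726+3/2·4.282347≈7.711307; next y=3/10·(-1.151146)+1/4·7.711307≈1.582483
n=5: y≈1.582483, sp=4, e=sp−y≈2.417517; I≈21.238243, D=e−e_prev≈-2.733629; u=1/4·2.417517+0·21.238243+3/2·(-2.733629)≈-3.496064; next y=3/10·1.582483+1/4·(-3.496064)≈-0.399271
n=6: y≈-0.399271, sp=4, e=sp−y≈4.399271; I≈25.637514, D=e−e_prev≈1.981754; u=1/4·4.399271+0·25.637514+3/2·1.981754≈4.072449; next y=3/10·(-0.399271)+1/4·4.072449≈0.898331
n=7: y≈0.898331, sp=4, e=sp−y≈3.101669; I≈28.739183, D=e−e_prev≈-1.297602; u=1/4·3.101669+0·28.739183+3/2·(-1.297602)≈-1.170986; next y=3/10·0.898331+1/4·(-1.170986)≈-0.023247
n=8: y≈-0.023247, sp=4, e=sp−y≈4.023247; I≈32.762430, D=e−e_prev≈0.921578; u=1/4·4.023247+0·32.762430+3/2·0.921578≈2.388179; next y=3/10·(-0.023247)+1/4·2.388179≈0.590071
n=9: y≈0.590071, sp=4, e=sp−y≈3.409929; I≈36.172359, D=e−e_prev≈-0.613318; u=1/4·3.409929+0·36.172359+3/2·(-0.613318)≈-0.067494; next y=3/10·0.590071+1/4·(-0.067494)≈0.160148
n=10: y≈0.160148, sp=4, e=sp−y≈3.839852; I≈40.012212, D=e−e_prev≈0.429923; u=1/4·3.839852+0·40.012212+3/2·0.429923≈1.604847; next y=3/10·0.160148+1/4·1.604847≈0.449256
n=11: y≈0.449256, sp=4, e=sp−y≈3.550744; I≈43.562956, D=e−e_prev≈-0.289109; u=1/4·3.550744+0·43.562956+3/2·(-0.289109)≈0.454023; next y=3/10·0.449256+1/4·0.454023≈0.248283
n=12: y≈0.248283, sp=4, e=sp−y≈3.751717; I≈47.314673, D=e−e_prev≈0.200974; u=1/4·3.751717+0·47.314673+3/2·0.200974≈1.239390; next y=3/10·0.248283+1/4·1.239390≈0.384332
n=13: y≈0.384332, sp=4, e=sp−y≈3.615668; I≈50.930341, D=e−e_prev≈-0.136050; u=1/4·3.615668+0·50.930341+3/2·(-0.136050)≈0.699843; next y=3/10·0.384332+1/4·0.699843≈0.290260
n=14: y≈0.290260, sp=4, e=sp−y≈3.709740; I≈54.640081, D=e−e_prev≈0.094072; u=1/4·3.709740+0·54.640081+3/2·0.094072≈1.068543; next y=3/10·0.290260+1/4·1.068543≈0.354214

0 5 8.750 0.000
1 5 -2.578 2.188
2 5 4.511 0.012
3 2 -5.962 1.131
4 4 7.711 -1.151
5 4 -3.496 1.582
6 4 4.072 -0.399
7 4 -1.171 0.898
8 4 2.388 -0.023
9 4 -0.067 0.590
10 4 1.605 0.160
11 4 0.454 0.449
12 4 1.239 0.248
13 4 0.700 0.384
14 4 1.069 0.290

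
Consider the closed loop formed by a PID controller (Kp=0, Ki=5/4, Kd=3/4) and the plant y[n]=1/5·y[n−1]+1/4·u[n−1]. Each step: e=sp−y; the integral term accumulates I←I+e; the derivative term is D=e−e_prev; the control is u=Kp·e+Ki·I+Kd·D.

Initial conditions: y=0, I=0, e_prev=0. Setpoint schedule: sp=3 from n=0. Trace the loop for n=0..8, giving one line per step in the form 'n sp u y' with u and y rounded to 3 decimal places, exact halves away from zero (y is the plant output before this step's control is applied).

(exact arithmetic carried between steps; '≈' marks a value shown rounded to 6 d.p. or computed from one; I and e_prev carry over from the previous line; the table rounds u and y to 3 d.p., halves away from zero)
n=0: y=0, sp=3, e=sp−y=3; I=3, D=e−e_prev=3; u=0·3+5/4·3+3/4·3=6; next y=1/5·0+1/4·6=1.5
n=1: y=1.5, sp=3, e=sp−y=1.5; I=4.5, D=e−e_prev=-1.5; u=0·1.5+5/4·4.5+3/4·(-1.5)=4.5; next y=1/5·1.5+1/4·4.5=1.425
n=2: y=1.425, sp=3, e=sp−y=1.575; I=6.075, D=e−e_prev=0.075; u=0·1.575+5/4·6.075+3/4·0.075=7.65; next y=1/5·1.425+1/4·7.65=2.1975
n=3: y=2.1975, sp=3, e=sp−y=0.8025; I=6.8775, D=e−e_prev=-0.7725; u=0·0.8025+5/4·6.8775+3/4·(-0.7725)=8.0175; next y=1/5·2.1975+1/4·8.0175=2.443875
n=4: y=2.443875, sp=3, e=sp−y=0.556125; I=7.433625, D=e−e_prev=-0.246375; u=0·0.556125+5/4·7.433625+3/4·(-0.246375)=9.10725; next y=1/5·2.443875+1/4·9.10725≈2.765588
n=5: y≈2.765588, sp=3, e=sp−y≈0.234413; I≈7.668038, D=e−e_prev≈-0.321713; u=0·0.234413+5/4·7.668038+3/4·(-0.321713)≈9.343763; next y=1/5·2.765588+1/4·9.343763≈2.889058
n=6: y≈2.889058, sp=3, e=sp−y≈0.110942; I≈7.778979, D=e−e_prev≈-0.123471; u=0·0.110942+5/4·7.778979+3/4·(-0.123471)≈9.631121; next y=1/5·2.889058+1/4·9.631121≈2.985592
n=7: y≈2.985592, sp=3, e=sp−y≈0.014408; I≈7.793387, D=e−e_prev≈-0.096534; u=0·0.014408+5/4·7.793387+3/4·(-0.096534)≈9.669334; next y=1/5·2.985592+1/4·9.669334≈3.014452
n=8: y≈3.014452, sp=3, e=sp−y≈-0.014452; I≈7.778936, D=e−e_prev≈-0.028860; u=0·(-0.014452)+5/4·7.778936+3/4·(-0.028860)≈9.702025; next y=1/5·3.014452+1/4·9.702025≈3.028397

0 3 6.000 0.000
1 3 4.500 1.500
2 3 7.650 1.425
3 3 8.018 2.198
4 3 9.107 2.444
5 3 9.344 2.766
6 3 9.631 2.889
7 3 9.669 2.986
8 3 9.702 3.014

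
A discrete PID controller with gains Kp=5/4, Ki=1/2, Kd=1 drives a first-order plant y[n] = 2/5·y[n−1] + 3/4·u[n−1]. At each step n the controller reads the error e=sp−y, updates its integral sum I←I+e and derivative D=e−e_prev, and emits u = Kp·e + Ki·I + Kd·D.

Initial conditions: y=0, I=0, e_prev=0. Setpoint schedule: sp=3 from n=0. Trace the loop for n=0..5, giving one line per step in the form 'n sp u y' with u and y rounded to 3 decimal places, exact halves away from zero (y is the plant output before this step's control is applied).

0 3 8.250 0.000
1 3 -10.266 6.188
2 3 25.710 -5.224
3 3 -43.237 17.193
4 3 89.628 -25.550
5 3 -165.857 57.001

(exact arithmetic carried between steps; '≈' marks a value shown rounded to 6 d.p. or computed from one; I and e_prev carry over from the previous line; the table rounds u and y to 3 d.p., halves away from zero)
n=0: y=0, sp=3, e=sp−y=3; I=3, D=e−e_prev=3; u=5/4·3+1/2·3+1·3=8.25; next y=2/5·0+3/4·8.25=6.1875
n=1: y=6.1875, sp=3, e=sp−y=-3.1875; I=-0.1875, D=e−e_prev=-6.1875; u=5/4·(-3.1875)+1/2·(-0.1875)+1·(-6.1875)=-10.265625; next y=2/5·6.1875+3/4·(-10.265625)≈-5.224219
n=2: y≈-5.224219, sp=3, e=sp−y≈8.224219; I≈8.036719, D=e−e_prev≈11.411719; u=5/4·8.224219+1/2·8.036719+1·11.411719≈25.710352; next y=2/5·(-5.224219)+3/4·25.710352≈17.193076
n=3: y≈17.193076, sp=3, e=sp−y≈-14.193076; I≈-6.156357, D=e−e_prev≈-22.417295; u=5/4·(-14.193076)+1/2·(-6.156357)+1·(-22.417295)≈-43.236819; next y=2/5·17.193076+3/4·(-43.236819)≈-25.550384
n=4: y≈-25.550384, sp=3, e=sp−y≈28.550384; I≈22.394026, D=e−e_prev≈42.743460; u=5/4·28.550384+1/2·22.394026+1·42.743460≈89.628453; next y=2/5·(-25.550384)+3/4·89.628453≈57.001186
n=5: y≈57.001186, sp=3, e=sp−y≈-54.001186; I≈-31.607160, D=e−e_prev≈-82.551570; u=5/4·(-54.001186)+1/2·(-31.607160)+1·(-82.551570)≈-165.856632; next y=2/5·57.001186+3/4·(-165.856632)≈-101.592000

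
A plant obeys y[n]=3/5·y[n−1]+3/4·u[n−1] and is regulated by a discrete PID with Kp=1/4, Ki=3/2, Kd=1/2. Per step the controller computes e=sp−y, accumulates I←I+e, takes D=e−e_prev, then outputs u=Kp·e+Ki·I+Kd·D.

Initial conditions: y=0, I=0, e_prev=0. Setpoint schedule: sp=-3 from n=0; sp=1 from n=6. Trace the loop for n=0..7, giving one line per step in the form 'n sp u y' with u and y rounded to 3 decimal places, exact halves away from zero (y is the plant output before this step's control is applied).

(exact arithmetic carried between steps; '≈' marks a value shown rounded to 6 d.p. or computed from one; I and e_prev carry over from the previous line; the table rounds u and y to 3 d.p., halves away from zero)
n=0: y=0, sp=-3, e=sp−y=-3; I=-3, D=e−e_prev=-3; u=1/4·(-3)+3/2·(-3)+1/2·(-3)=-6.75; next y=3/5·0+3/4·(-6.75)=-5.0625
n=1: y=-5.0625, sp=-3, e=sp−y=2.0625; I=-0.9375, D=e−e_prev=5.0625; u=1/4·2.0625+3/2·(-0.9375)+1/2·5.0625=1.640625; next y=3/5·(-5.0625)+3/4·1.640625≈-1.807031
n=2: y≈-1.807031, sp=-3, e=sp−y≈-1.192969; I≈-2.130469, D=e−e_prev≈-3.255469; u=1/4·(-1.192969)+3/2·(-2.130469)+1/2·(-3.255469)≈-5.121680; next y=3/5·(-1.807031)+3/4·(-5.121680)≈-4.925479
n=3: y≈-4.925479, sp=-3, e=sp−y≈1.925479; I≈-0.204990, D=e−e_prev≈3.118447; u=1/4·1.925479+3/2·(-0.204990)+1/2·3.118447≈1.733108; next y=3/5·(-4.925479)+3/4·1.733108≈-1.655456
n=4: y≈-1.655456, sp=-3, e=sp−y≈-1.344544; I≈-1.549534, D=e−e_prev≈-3.270022; u=1/4·(-1.344544)+3/2·(-1.549534)+1/2·(-3.270022)≈-4.295448; next y=3/5·(-1.655456)+3/4·(-4.295448)≈-4.214860
n=5: y≈-4.214860, sp=-3, e=sp−y≈1.214860; I≈-0.334674, D=e−e_prev≈2.559404; u=1/4·1.214860+3/2·(-0.334674)+1/2·2.559404≈1.081406; next y=3/5·(-4.214860)+3/4·1.081406≈-1.717862
n=6: y≈-1.717862, sp=1, e=sp−y≈2.717862; I≈2.383188, D=e−e_prev≈1.503002; u=1/4·2.717862+3/2·2.383188+1/2·1.503002≈5.005748; next y=3/5·(-1.717862)+3/4·5.005748≈2.723594
n=7: y≈2.723594, sp=1, e=sp−y≈-1.723594; I≈0.659594, D=e−e_prev≈-4.441456; u=1/4·(-1.723594)+3/2·0.659594+1/2·(-4.441456)≈-1.662235; next y=3/5·2.723594+3/4·(-1.662235)≈0.387480

0 -3 -6.750 0.000
1 -3 1.641 -5.063
2 -3 -5.122 -1.807
3 -3 1.733 -4.925
4 -3 -4.295 -1.655
5 -3 1.081 -4.215
6 1 5.006 -1.718
7 1 -1.662 2.724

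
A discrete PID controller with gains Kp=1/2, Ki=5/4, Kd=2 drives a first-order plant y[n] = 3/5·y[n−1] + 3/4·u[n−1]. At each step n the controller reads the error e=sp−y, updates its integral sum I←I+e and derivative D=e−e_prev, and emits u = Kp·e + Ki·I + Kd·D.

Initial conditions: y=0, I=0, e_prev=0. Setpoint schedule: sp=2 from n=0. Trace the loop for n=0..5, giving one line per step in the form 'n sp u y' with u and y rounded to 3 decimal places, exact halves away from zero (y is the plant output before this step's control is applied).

(exact arithmetic carried between steps; '≈' marks a value shown rounded to 6 d.p. or computed from one; I and e_prev carry over from the previous line; the table rounds u and y to 3 d.p., halves away from zero)
n=0: y=0, sp=2, e=sp−y=2; I=2, D=e−e_prev=2; u=1/2·2+5/4·2+2·2=7.5; next y=3/5·0+3/4·7.5=5.625
n=1: y=5.625, sp=2, e=sp−y=-3.625; I=-1.625, D=e−e_prev=-5.625; u=1/2·(-3.625)+5/4·(-1.625)+2·(-5.625)=-15.09375; next y=3/5·5.625+3/4·(-15.09375)≈-7.945313
n=2: y≈-7.945313, sp=2, e=sp−y≈9.945313; I≈8.320313, D=e−e_prev≈13.570313; u=1/2·9.945313+5/4·8.320313+2·13.570313≈42.513672; next y=3/5·(-7.945313)+3/4·42.513672≈27.118066
n=3: y≈27.118066, sp=2, e=sp−y≈-25.118066; I≈-16.797754, D=e−e_prev≈-35.063379; u=1/2·(-25.118066)+5/4·(-16.797754)+2·(-35.063379)≈-103.682983; next y=3/5·27.118066+3/4·(-103.682983)≈-61.491398
n=4: y≈-61.491398, sp=2, e=sp−y≈63.491398; I≈46.693644, D=e−e_prev≈88.609464; u=1/2·63.491398+5/4·46.693644+2·88.609464≈267.331682; next y=3/5·(-61.491398)+3/4·267.331682≈163.603923
n=5: y≈163.603923, sp=2, e=sp−y≈-161.603923; I≈-114.910279, D=e−e_prev≈-225.095320; u=1/2·(-161.603923)+5/4·(-114.910279)+2·(-225.095320)≈-674.630451; next y=3/5·163.603923+3/4·(-674.630451)≈-407.810485

0 2 7.500 0.000
1 2 -15.094 5.625
2 2 42.514 -7.945
3 2 -103.683 27.118
4 2 267.332 -61.491
5 2 -674.630 163.604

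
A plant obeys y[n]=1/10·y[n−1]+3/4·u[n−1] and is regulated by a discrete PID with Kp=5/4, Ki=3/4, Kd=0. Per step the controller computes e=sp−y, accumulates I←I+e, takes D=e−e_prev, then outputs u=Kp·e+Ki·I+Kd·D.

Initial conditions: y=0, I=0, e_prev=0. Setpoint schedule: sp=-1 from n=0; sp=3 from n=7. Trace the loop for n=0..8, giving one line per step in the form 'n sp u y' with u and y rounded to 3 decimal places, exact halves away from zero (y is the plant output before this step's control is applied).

(exact arithmetic carried between steps; '≈' marks a value shown rounded to 6 d.p. or computed from one; I and e_prev carry over from the previous line; the table rounds u and y to 3 d.p., halves away from zero)
n=0: y=0, sp=-1, e=sp−y=-1; I=-1, D=e−e_prev=-1; u=5/4·(-1)+3/4·(-1)+0·(-1)=-2; next y=1/10·0+3/4·(-2)=-1.5
n=1: y=-1.5, sp=-1, e=sp−y=0.5; I=-0.5, D=e−e_prev=1.5; u=5/4·0.5+3/4·(-0.5)+0·1.5=0.25; next y=1/10·(-1.5)+3/4·0.25=0.0375
n=2: y=0.0375, sp=-1, e=sp−y=-1.0375; I=-1.5375, D=e−e_prev=-1.5375; u=5/4·(-1.0375)+3/4·(-1.5375)+0·(-1.5375)=-2.45; next y=1/10·0.0375+3/4·(-2.45)=-1.83375
n=3: y=-1.83375, sp=-1, e=sp−y=0.83375; I=-0.70375, D=e−e_prev=1.87125; u=5/4·0.83375+3/4·(-0.70375)+0·1.87125=0.514375; next y=1/10·(-1.83375)+3/4·0.514375≈0.202406
n=4: y≈0.202406, sp=-1, e=sp−y≈-1.202406; I≈-1.906156, D=e−e_prev≈-2.036156; u=5/4·(-1.202406)+3/4·(-1.906156)+0·(-2.036156)≈-2.932625; next y=1/10·0.202406+3/4·(-2.932625)≈-2.179228
n=5: y≈-2.179228, sp=-1, e=sp−y≈1.179228; I≈-0.726928, D=e−e_prev≈2.381634; u=5/4·1.179228+3/4·(-0.726928)+0·2.381634≈0.928839; next y=1/10·(-2.179228)+3/4·0.928839≈0.478706
n=6: y≈0.478706, sp=-1, e=sp−y≈-1.478706; I≈-2.205635, D=e−e_prev≈-2.657935; u=5/4·(-1.478706)+3/4·(-2.205635)+0·(-2.657935)≈-3.502609; next y=1/10·0.478706+3/4·(-3.502609)≈-2.579086
n=7: y≈-2.579086, sp=3, e=sp−y≈5.579086; I≈3.373452, D=e−e_prev≈7.057793; u=5/4·5.579086+3/4·3.373452+0·7.057793≈9.503946; next y=1/10·(-2.579086)+3/4·9.503946≈6.870051
n=8: y≈6.870051, sp=3, e=sp−y≈-3.870051; I≈-0.496600, D=e−e_prev≈-9.449137; u=5/4·(-3.870051)+3/4·(-0.496600)+0·(-9.449137)≈-5.210014; next y=1/10·6.870051+3/4·(-5.210014)≈-3.220505

0 -1 -2.000 0.000
1 -1 0.250 -1.500
2 -1 -2.450 0.038
3 -1 0.514 -1.834
4 -1 -2.933 0.202
5 -1 0.929 -2.179
6 -1 -3.503 0.479
7 3 9.504 -2.579
8 3 -5.210 6.870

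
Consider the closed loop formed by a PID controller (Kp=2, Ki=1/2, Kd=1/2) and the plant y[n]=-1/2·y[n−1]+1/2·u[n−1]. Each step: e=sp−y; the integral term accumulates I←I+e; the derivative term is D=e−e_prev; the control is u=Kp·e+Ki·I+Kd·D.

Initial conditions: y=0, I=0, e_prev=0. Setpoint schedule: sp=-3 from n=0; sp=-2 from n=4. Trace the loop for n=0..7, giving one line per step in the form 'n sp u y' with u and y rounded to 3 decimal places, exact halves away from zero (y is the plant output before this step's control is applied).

0 -3 -9.000 0.000
1 -3 4.500 -4.500
2 -3 -24.000 4.500
3 -3 33.000 -14.250
4 -2 -81.375 23.625
5 -2 152.625 -52.500
6 -2 -325.375 102.563
7 -2 649.469 -213.969

(exact arithmetic carried between steps; '≈' marks a value shown rounded to 6 d.p. or computed from one; I and e_prev carry over from the previous line; the table rounds u and y to 3 d.p., halves away from zero)
n=0: y=0, sp=-3, e=sp−y=-3; I=-3, D=e−e_prev=-3; u=2·(-3)+1/2·(-3)+1/2·(-3)=-9; next y=-1/2·0+1/2·(-9)=-4.5
n=1: y=-4.5, sp=-3, e=sp−y=1.5; I=-1.5, D=e−e_prev=4.5; u=2·1.5+1/2·(-1.5)+1/2·4.5=4.5; next y=-1/2·(-4.5)+1/2·4.5=4.5
n=2: y=4.5, sp=-3, e=sp−y=-7.5; I=-9, D=e−e_prev=-9; u=2·(-7.5)+1/2·(-9)+1/2·(-9)=-24; next y=-1/2·4.5+1/2·(-24)=-14.25
n=3: y=-14.25, sp=-3, e=sp−y=11.25; I=2.25, D=e−e_prev=18.75; u=2·11.25+1/2·2.25+1/2·18.75=33; next y=-1/2·(-14.25)+1/2·33=23.625
n=4: y=23.625, sp=-2, e=sp−y=-25.625; I=-23.375, D=e−e_prev=-36.875; u=2·(-25.625)+1/2·(-23.375)+1/2·(-36.875)=-81.375; next y=-1/2·23.625+1/2·(-81.375)=-52.5
n=5: y=-52.5, sp=-2, e=sp−y=50.5; I=27.125, D=e−e_prev=76.125; u=2·50.5+1/2·27.125+1/2·76.125=152.625; next y=-1/2·(-52.5)+1/2·152.625=102.5625
n=6: y=102.5625, sp=-2, e=sp−y=-104.5625; I=-77.4375, D=e−e_prev=-155.0625; u=2·(-104.5625)+1/2·(-77.4375)+1/2·(-155.0625)=-325.375; next y=-1/2·102.5625+1/2·(-325.375)=-213.96875
n=7: y=-213.96875, sp=-2, e=sp−y=211.96875; I=134.53125, D=e−e_prev=316.53125; u=2·211.96875+1/2·134.53125+1/2·316.53125=649.46875; next y=-1/2·(-213.96875)+1/2·649.46875=431.71875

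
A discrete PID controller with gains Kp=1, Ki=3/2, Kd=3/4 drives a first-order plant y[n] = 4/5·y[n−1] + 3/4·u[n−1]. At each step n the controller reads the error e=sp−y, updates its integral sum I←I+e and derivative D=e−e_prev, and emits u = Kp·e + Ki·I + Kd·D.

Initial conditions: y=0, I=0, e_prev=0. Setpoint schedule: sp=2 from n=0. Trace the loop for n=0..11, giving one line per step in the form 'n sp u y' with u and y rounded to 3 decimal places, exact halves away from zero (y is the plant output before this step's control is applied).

(exact arithmetic carried between steps; '≈' marks a value shown rounded to 6 d.p. or computed from one; I and e_prev carry over from the previous line; the table rounds u and y to 3 d.p., halves away from zero)
n=0: y=0, sp=2, e=sp−y=2; I=2, D=e−e_prev=2; u=1·2+3/2·2+3/4·2=6.5; next y=4/5·0+3/4·6.5=4.875
n=1: y=4.875, sp=2, e=sp−y=-2.875; I=-0.875, D=e−e_prev=-4.875; u=1·(-2.875)+3/2·(-0.875)+3/4·(-4.875)=-7.84375; next y=4/5·4.875+3/4·(-7.84375)≈-1.982813
n=2: y≈-1.982813, sp=2, e=sp−y≈3.982813; I≈3.107813, D=e−e_prev≈6.857813; u=1·3.982813+3/2·3.107813+3/4·6.857813≈13.787891; next y=4/5·(-1.982813)+3/4·13.787891≈8.754668
n=3: y≈8.754668, sp=2, e=sp−y≈-6.754668; I≈-3.646855, D=e−e_prev≈-10.737480; u=1·(-6.754668)+3/2·(-3.646855)+3/4·(-10.737480)≈-20.278062; next y=4/5·8.754668+3/4·(-20.278062)≈-8.204812
n=4: y≈-8.204812, sp=2, e=sp−y≈10.204812; I≈6.557956, D=e−e_prev≈16.959480; u=1·10.204812+3/2·6.557956+3/4·16.959480≈32.761356; next y=4/5·(-8.204812)+3/4·32.761356≈18.007168
n=5: y≈18.007168, sp=2, e=sp−y≈-16.007168; I≈-9.449211, D=e−e_prev≈-26.211979; u=1·(-16.007168)+3/2·(-9.449211)+3/4·(-26.211979)≈-49.839969; next y=4/5·18.007168+3/4·(-49.839969)≈-22.974243
n=6: y≈-22.974243, sp=2, e=sp−y≈24.974243; I≈15.525031, D=e−e_prev≈40.981410; u=1·24.974243+3/2·15.525031+3/4·40.981410≈78.997848; next y=4/5·(-22.974243)+3/4·78.997848≈40.868992
n=7: y≈40.868992, sp=2, e=sp−y≈-38.868992; I≈-23.343960, D=e−e_prev≈-63.843234; u=1·(-38.868992)+3/2·(-23.343960)+3/4·(-63.843234)≈-121.767357; next y=4/5·40.868992+3/4·(-121.767357)≈-58.630325
n=8: y≈-58.630325, sp=2, e=sp−y≈60.630325; I≈37.286365, D=e−e_prev≈99.499316; u=1·60.630325+3/2·37.286365+3/4·99.499316≈191.184359; next y=4/5·(-58.630325)+3/4·191.184359≈96.484009
n=9: y≈96.484009, sp=2, e=sp−y≈-94.484009; I≈-57.197645, D=e−e_prev≈-155.114334; u=1·(-94.484009)+3/2·(-57.197645)+3/4·(-155.114334)≈-296.616227; next y=4/5·96.484009+3/4·(-296.616227)≈-145.274963
n=10: y≈-145.274963, sp=2, e=sp−y≈147.274963; I≈90.077318, D=e−e_prev≈241.758972; u=1·147.274963+3/2·90.077318+3/4·241.758972≈463.710170; next y=4/5·(-145.274963)+3/4·463.710170≈231.562657
n=11: y≈231.562657, sp=2, e=sp−y≈-229.562657; I≈-139.485339, D=e−e_prev≈-376.837620; u=1·(-229.562657)+3/2·(-139.485339)+3/4·(-376.837620)≈-721.418880; next y=4/5·231.562657+3/4·(-721.418880)≈-355.814034

0 2 6.500 0.000
1 2 -7.844 4.875
2 2 13.788 -1.983
3 2 -20.278 8.755
4 2 32.761 -8.205
5 2 -49.840 18.007
6 2 78.998 -22.974
7 2 -121.767 40.869
8 2 191.184 -58.630
9 2 -296.616 96.484
10 2 463.710 -145.275
11 2 -721.419 231.563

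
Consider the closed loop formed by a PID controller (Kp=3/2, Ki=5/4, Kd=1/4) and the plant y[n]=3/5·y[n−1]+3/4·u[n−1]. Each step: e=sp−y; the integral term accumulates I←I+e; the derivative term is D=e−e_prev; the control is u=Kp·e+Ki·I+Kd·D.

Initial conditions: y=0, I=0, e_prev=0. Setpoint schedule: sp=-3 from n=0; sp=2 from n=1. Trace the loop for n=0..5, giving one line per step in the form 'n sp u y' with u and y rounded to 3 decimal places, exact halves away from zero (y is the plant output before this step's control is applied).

(exact arithmetic carried between steps; '≈' marks a value shown rounded to 6 d.p. or computed from one; I and e_prev carry over from the previous line; the table rounds u and y to 3 d.p., halves away from zero)
n=0: y=0, sp=-3, e=sp−y=-3; I=-3, D=e−e_prev=-3; u=3/2·(-3)+5/4·(-3)+1/4·(-3)=-9; next y=3/5·0+3/4·(-9)=-6.75
n=1: y=-6.75, sp=2, e=sp−y=8.75; I=5.75, D=e−e_prev=11.75; u=3/2·8.75+5/4·5.75+1/4·11.75=23.25; next y=3/5·(-6.75)+3/4·23.25=13.3875
n=2: y=13.3875, sp=2, e=sp−y=-11.3875; I=-5.6375, D=e−e_prev=-20.1375; u=3/2·(-11.3875)+5/4·(-5.6375)+1/4·(-20.1375)=-29.1625; next y=3/5·13.3875+3/4·(-29.1625)=-13.839375
n=3: y=-13.839375, sp=2, e=sp−y=15.839375; I=10.201875, D=e−e_prev=27.226875; u=3/2·15.839375+5/4·10.201875+1/4·27.226875=43.318125; next y=3/5·(-13.839375)+3/4·43.318125≈24.184969
n=4: y≈24.184969, sp=2, e=sp−y≈-22.184969; I≈-11.983094, D=e−e_prev≈-38.024344; u=3/2·(-22.184969)+5/4·(-11.983094)+1/4·(-38.024344)≈-57.762406; next y=3/5·24.184969+3/4·(-57.762406)≈-28.810823
n=5: y≈-28.810823, sp=2, e=sp−y≈30.810823; I≈18.827730, D=e−e_prev≈52.995792; u=3/2·30.810823+5/4·18.827730+1/4·52.995792≈82.999845; next y=3/5·(-28.810823)+3/4·82.999845≈44.963390

0 -3 -9.000 0.000
1 2 23.250 -6.750
2 2 -29.163 13.388
3 2 43.318 -13.839
4 2 -57.762 24.185
5 2 83.000 -28.811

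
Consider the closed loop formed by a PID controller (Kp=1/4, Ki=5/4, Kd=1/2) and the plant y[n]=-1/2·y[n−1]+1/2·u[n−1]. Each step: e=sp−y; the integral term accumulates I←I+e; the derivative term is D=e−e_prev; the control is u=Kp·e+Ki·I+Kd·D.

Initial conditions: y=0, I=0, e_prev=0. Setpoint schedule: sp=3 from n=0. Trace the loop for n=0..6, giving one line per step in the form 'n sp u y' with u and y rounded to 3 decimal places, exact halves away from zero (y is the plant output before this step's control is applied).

0 3 6.000 0.000
1 3 2.250 3.000
2 3 10.500 -0.375
3 3 1.406 5.438
4 3 16.172 -2.016
5 3 -3.504 9.094
6 3 25.219 -6.299

(exact arithmetic carried between steps; '≈' marks a value shown rounded to 6 d.p. or computed from one; I and e_prev carry over from the previous line; the table rounds u and y to 3 d.p., halves away from zero)
n=0: y=0, sp=3, e=sp−y=3; I=3, D=e−e_prev=3; u=1/4·3+5/4·3+1/2·3=6; next y=-1/2·0+1/2·6=3
n=1: y=3, sp=3, e=sp−y=0; I=3, D=e−e_prev=-3; u=1/4·0+5/4·3+1/2·(-3)=2.25; next y=-1/2·3+1/2·2.25=-0.375
n=2: y=-0.375, sp=3, e=sp−y=3.375; I=6.375, D=e−e_prev=3.375; u=1/4·3.375+5/4·6.375+1/2·3.375=10.5; next y=-1/2·(-0.375)+1/2·10.5=5.4375
n=3: y=5.4375, sp=3, e=sp−y=-2.4375; I=3.9375, D=e−e_prev=-5.8125; u=1/4·(-2.4375)+5/4·3.9375+1/2·(-5.8125)=1.40625; next y=-1/2·5.4375+1/2·1.40625=-2.015625
n=4: y=-2.015625, sp=3, e=sp−y=5.015625; I=8.953125, D=e−e_prev=7.453125; u=1/4·5.015625+5/4·8.953125+1/2·7.453125=16.171875; next y=-1/2·(-2.015625)+1/2·16.171875=9.09375
n=5: y=9.09375, sp=3, e=sp−y=-6.09375; I=2.859375, D=e−e_prev=-11.109375; u=1/4·(-6.09375)+5/4·2.859375+1/2·(-11.109375)≈-3.503906; next y=-1/2·9.09375+1/2·(-3.503906)≈-6.298828
n=6: y≈-6.298828, sp=3, e=sp−y≈9.298828; I≈12.158203, D=e−e_prev≈15.392578; u=1/4·9.298828+5/4·12.158203+1/2·15.392578≈25.21875; next y=-1/2·(-6.298828)+1/2·25.21875≈15.758789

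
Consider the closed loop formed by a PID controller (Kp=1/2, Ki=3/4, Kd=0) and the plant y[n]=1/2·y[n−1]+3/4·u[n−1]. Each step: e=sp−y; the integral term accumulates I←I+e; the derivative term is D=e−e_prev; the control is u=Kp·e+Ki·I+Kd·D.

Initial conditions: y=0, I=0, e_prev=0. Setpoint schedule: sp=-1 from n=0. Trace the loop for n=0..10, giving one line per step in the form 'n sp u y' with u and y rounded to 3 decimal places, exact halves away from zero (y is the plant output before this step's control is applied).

(exact arithmetic carried between steps; '≈' marks a value shown rounded to 6 d.p. or computed from one; I and e_prev carry over from the previous line; the table rounds u and y to 3 d.p., halves away from zero)
n=0: y=0, sp=-1, e=sp−y=-1; I=-1, D=e−e_prev=-1; u=1/2·(-1)+3/4·(-1)+0·(-1)=-1.25; next y=1/2·0+3/4·(-1.25)=-0.9375
n=1: y=-0.9375, sp=-1, e=sp−y=-0.0625; I=-1.0625, D=e−e_prev=0.9375; u=1/2·(-0.0625)+3/4·(-1.0625)+0·0.9375=-0.828125; next y=1/2·(-0.9375)+3/4·(-0.828125)≈-1.089844
n=2: y≈-1.089844, sp=-1, e=sp−y≈0.089844; I≈-0.972656, D=e−e_prev≈0.152344; u=1/2·0.089844+3/4·(-0.972656)+0·0.152344≈-0.684570; next y=1/2·(-1.089844)+3/4·(-0.684570)≈-1.058350
n=3: y≈-1.058350, sp=-1, e=sp−y≈0.058350; I≈-0.914307, D=e−e_prev≈-0.031494; u=1/2·0.058350+3/4·(-0.914307)+0·(-0.031494)≈-0.656555; next y=1/2·(-1.058350)+3/4·(-0.656555)≈-1.021591
n=4: y≈-1.021591, sp=-1, e=sp−y≈0.021591; I≈-0.892715, D=e−e_prev≈-0.036758; u=1/2·0.021591+3/4·(-0.892715)+0·(-0.036758)≈-0.658741; next y=1/2·(-1.021591)+3/4·(-0.658741)≈-1.004851
n=5: y≈-1.004851, sp=-1, e=sp−y≈0.004851; I≈-0.887864, D=e−e_prev≈-0.016740; u=1/2·0.004851+3/4·(-0.887864)+0·(-0.016740)≈-0.663472; next y=1/2·(-1.004851)+3/4·(-0.663472)≈-1.000030
n=6: y≈-1.000030, sp=-1, e=sp−y≈0.000030; I≈-0.887834, D=e−e_prev≈-0.004821; u=1/2·0.000030+3/4·(-0.887834)+0·(-0.004821)≈-0.665861; next y=1/2·(-1.000030)+3/4·(-0.665861)≈-0.999410
n=7: y≈-0.999410, sp=-1, e=sp−y≈-0.000590; I≈-0.888424, D=e−e_prev≈-0.000620; u=1/2·(-0.000590)+3/4·(-0.888424)+0·(-0.000620)≈-0.666613; next y=1/2·(-0.999410)+3/4·(-0.666613)≈-0.999665
n=8: y≈-0.999665, sp=-1, e=sp−y≈-0.000335; I≈-0.888759, D=e−e_prev≈0.000254; u=1/2·(-0.000335)+3/4·(-0.888759)+0·0.000254≈-0.666737; next y=1/2·(-0.999665)+3/4·(-0.666737)≈-0.999885
n=9: y≈-0.999885, sp=-1, e=sp−y≈-0.000115; I≈-0.888874, D=e−e_prev≈0.000220; u=1/2·(-0.000115)+3/4·(-0.888874)+0·0.000220≈-0.666713; next y=1/2·(-0.999885)+3/4·(-0.666713)≈-0.999977
n=10: y≈-0.999977, sp=-1, e=sp−y≈-0.000023; I≈-0.888897, D=e−e_prev≈0.000092; u=1/2·(-0.000023)+3/4·(-0.888897)+0·0.000092≈-0.666684; next y=1/2·(-0.999977)+3/4·(-0.666684)≈-1.000002

0 -1 -1.250 0.000
1 -1 -0.828 -0.938
2 -1 -0.685 -1.090
3 -1 -0.657 -1.058
4 -1 -0.659 -1.022
5 -1 -0.663 -1.005
6 -1 -0.666 -1.000
7 -1 -0.667 -0.999
8 -1 -0.667 -1.000
9 -1 -0.667 -1.000
10 -1 -0.667 -1.000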